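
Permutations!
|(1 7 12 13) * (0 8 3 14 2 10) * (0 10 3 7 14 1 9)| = 12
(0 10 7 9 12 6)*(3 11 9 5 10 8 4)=[8, 1, 2, 11, 3, 10, 0, 5, 4, 12, 7, 9, 6]=(0 8 4 3 11 9 12 6)(5 10 7)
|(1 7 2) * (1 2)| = 2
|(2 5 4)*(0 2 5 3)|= 6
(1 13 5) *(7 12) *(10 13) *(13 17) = (1 10 17 13 5)(7 12) = [0, 10, 2, 3, 4, 1, 6, 12, 8, 9, 17, 11, 7, 5, 14, 15, 16, 13]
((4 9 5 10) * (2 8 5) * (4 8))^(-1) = (2 9 4)(5 8 10) = [0, 1, 9, 3, 2, 8, 6, 7, 10, 4, 5]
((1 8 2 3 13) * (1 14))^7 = [0, 8, 3, 13, 4, 5, 6, 7, 2, 9, 10, 11, 12, 14, 1] = (1 8 2 3 13 14)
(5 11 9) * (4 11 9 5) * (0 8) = (0 8)(4 11 5 9) = [8, 1, 2, 3, 11, 9, 6, 7, 0, 4, 10, 5]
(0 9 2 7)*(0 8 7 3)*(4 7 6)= (0 9 2 3)(4 7 8 6)= [9, 1, 3, 0, 7, 5, 4, 8, 6, 2]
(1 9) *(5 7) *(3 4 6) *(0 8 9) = (0 8 9 1)(3 4 6)(5 7) = [8, 0, 2, 4, 6, 7, 3, 5, 9, 1]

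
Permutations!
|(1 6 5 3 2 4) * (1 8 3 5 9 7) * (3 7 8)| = 15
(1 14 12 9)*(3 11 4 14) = (1 3 11 4 14 12 9) = [0, 3, 2, 11, 14, 5, 6, 7, 8, 1, 10, 4, 9, 13, 12]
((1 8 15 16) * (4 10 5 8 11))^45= (1 8 4 16 5 11 15 10)= [0, 8, 2, 3, 16, 11, 6, 7, 4, 9, 1, 15, 12, 13, 14, 10, 5]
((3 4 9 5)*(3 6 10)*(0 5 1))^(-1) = (0 1 9 4 3 10 6 5) = [1, 9, 2, 10, 3, 0, 5, 7, 8, 4, 6]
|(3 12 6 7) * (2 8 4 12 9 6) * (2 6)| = |(2 8 4 12 6 7 3 9)| = 8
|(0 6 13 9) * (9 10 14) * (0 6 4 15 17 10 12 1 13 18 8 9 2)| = 84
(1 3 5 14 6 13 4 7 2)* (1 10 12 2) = (1 3 5 14 6 13 4 7)(2 10 12) = [0, 3, 10, 5, 7, 14, 13, 1, 8, 9, 12, 11, 2, 4, 6]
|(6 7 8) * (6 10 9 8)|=6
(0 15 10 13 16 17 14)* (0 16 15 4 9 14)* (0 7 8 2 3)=[4, 1, 3, 0, 9, 5, 6, 8, 2, 14, 13, 11, 12, 15, 16, 10, 17, 7]=(0 4 9 14 16 17 7 8 2 3)(10 13 15)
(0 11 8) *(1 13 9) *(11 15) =[15, 13, 2, 3, 4, 5, 6, 7, 0, 1, 10, 8, 12, 9, 14, 11] =(0 15 11 8)(1 13 9)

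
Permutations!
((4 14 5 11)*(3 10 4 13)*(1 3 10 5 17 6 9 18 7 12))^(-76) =(1 17 5 9 13 7 4)(3 6 11 18 10 12 14) =[0, 17, 2, 6, 1, 9, 11, 4, 8, 13, 12, 18, 14, 7, 3, 15, 16, 5, 10]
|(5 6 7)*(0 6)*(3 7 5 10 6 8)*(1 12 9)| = 21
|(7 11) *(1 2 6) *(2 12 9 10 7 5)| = 9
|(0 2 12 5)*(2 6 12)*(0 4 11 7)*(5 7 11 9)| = |(0 6 12 7)(4 9 5)| = 12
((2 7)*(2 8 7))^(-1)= (7 8)= [0, 1, 2, 3, 4, 5, 6, 8, 7]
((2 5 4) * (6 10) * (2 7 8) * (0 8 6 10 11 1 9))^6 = (0 6 2 1 4)(5 9 7 8 11) = [6, 4, 1, 3, 0, 9, 2, 8, 11, 7, 10, 5]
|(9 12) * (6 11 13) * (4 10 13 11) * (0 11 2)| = 12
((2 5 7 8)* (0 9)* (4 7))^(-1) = [9, 1, 8, 3, 5, 2, 6, 4, 7, 0] = (0 9)(2 8 7 4 5)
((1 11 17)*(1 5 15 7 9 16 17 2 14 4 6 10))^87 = (1 14 10 2 6 11 4)(5 9)(7 17)(15 16) = [0, 14, 6, 3, 1, 9, 11, 17, 8, 5, 2, 4, 12, 13, 10, 16, 15, 7]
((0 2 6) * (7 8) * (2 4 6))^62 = (8)(0 6 4) = [6, 1, 2, 3, 0, 5, 4, 7, 8]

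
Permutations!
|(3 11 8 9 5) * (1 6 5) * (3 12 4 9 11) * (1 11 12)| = |(1 6 5)(4 9 11 8 12)| = 15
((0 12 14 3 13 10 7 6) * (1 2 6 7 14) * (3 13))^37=(0 1 6 12 2)(10 14 13)=[1, 6, 0, 3, 4, 5, 12, 7, 8, 9, 14, 11, 2, 10, 13]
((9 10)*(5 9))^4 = (5 9 10) = [0, 1, 2, 3, 4, 9, 6, 7, 8, 10, 5]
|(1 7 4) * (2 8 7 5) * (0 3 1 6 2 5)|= 15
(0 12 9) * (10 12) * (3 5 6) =[10, 1, 2, 5, 4, 6, 3, 7, 8, 0, 12, 11, 9] =(0 10 12 9)(3 5 6)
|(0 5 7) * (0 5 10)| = 2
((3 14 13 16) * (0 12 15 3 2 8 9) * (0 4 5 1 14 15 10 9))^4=(0 4 13)(1 2 10)(5 16 12)(8 9 14)=[4, 2, 10, 3, 13, 16, 6, 7, 9, 14, 1, 11, 5, 0, 8, 15, 12]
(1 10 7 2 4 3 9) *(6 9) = (1 10 7 2 4 3 6 9) = [0, 10, 4, 6, 3, 5, 9, 2, 8, 1, 7]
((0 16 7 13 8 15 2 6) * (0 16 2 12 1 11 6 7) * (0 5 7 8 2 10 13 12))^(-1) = (0 15 8 2 13 10)(1 12 7 5 16 6 11) = [15, 12, 13, 3, 4, 16, 11, 5, 2, 9, 0, 1, 7, 10, 14, 8, 6]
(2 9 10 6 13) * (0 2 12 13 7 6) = (0 2 9 10)(6 7)(12 13) = [2, 1, 9, 3, 4, 5, 7, 6, 8, 10, 0, 11, 13, 12]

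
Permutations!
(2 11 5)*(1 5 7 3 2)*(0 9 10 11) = [9, 5, 0, 2, 4, 1, 6, 3, 8, 10, 11, 7] = (0 9 10 11 7 3 2)(1 5)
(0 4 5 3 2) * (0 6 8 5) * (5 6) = [4, 1, 5, 2, 0, 3, 8, 7, 6] = (0 4)(2 5 3)(6 8)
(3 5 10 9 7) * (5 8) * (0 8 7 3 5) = (0 8)(3 7 5 10 9) = [8, 1, 2, 7, 4, 10, 6, 5, 0, 3, 9]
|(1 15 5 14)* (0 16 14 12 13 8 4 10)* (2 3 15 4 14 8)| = |(0 16 8 14 1 4 10)(2 3 15 5 12 13)| = 42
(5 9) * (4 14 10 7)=[0, 1, 2, 3, 14, 9, 6, 4, 8, 5, 7, 11, 12, 13, 10]=(4 14 10 7)(5 9)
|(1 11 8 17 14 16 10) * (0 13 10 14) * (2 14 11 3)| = 11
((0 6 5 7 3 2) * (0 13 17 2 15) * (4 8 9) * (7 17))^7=(0 3 13 17 6 15 7 2 5)(4 8 9)=[3, 1, 5, 13, 8, 0, 15, 2, 9, 4, 10, 11, 12, 17, 14, 7, 16, 6]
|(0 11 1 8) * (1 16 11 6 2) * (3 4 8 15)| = 8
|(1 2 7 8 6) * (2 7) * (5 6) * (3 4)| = |(1 7 8 5 6)(3 4)| = 10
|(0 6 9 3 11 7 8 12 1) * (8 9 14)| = |(0 6 14 8 12 1)(3 11 7 9)| = 12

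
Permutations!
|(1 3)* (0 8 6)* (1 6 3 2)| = |(0 8 3 6)(1 2)| = 4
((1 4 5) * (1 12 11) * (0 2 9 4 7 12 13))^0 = (13) = [0, 1, 2, 3, 4, 5, 6, 7, 8, 9, 10, 11, 12, 13]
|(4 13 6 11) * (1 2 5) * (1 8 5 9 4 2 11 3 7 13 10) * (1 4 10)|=12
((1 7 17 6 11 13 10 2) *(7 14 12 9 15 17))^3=(1 9 6 10 14 15 11 2 12 17 13)=[0, 9, 12, 3, 4, 5, 10, 7, 8, 6, 14, 2, 17, 1, 15, 11, 16, 13]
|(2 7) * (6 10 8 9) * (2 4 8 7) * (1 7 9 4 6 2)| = |(1 7 6 10 9 2)(4 8)| = 6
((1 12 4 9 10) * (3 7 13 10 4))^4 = [0, 13, 2, 1, 4, 5, 6, 12, 8, 9, 7, 11, 10, 3] = (1 13 3)(7 12 10)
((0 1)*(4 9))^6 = (9) = [0, 1, 2, 3, 4, 5, 6, 7, 8, 9]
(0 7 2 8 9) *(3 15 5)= (0 7 2 8 9)(3 15 5)= [7, 1, 8, 15, 4, 3, 6, 2, 9, 0, 10, 11, 12, 13, 14, 5]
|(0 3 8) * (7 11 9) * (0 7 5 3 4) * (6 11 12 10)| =18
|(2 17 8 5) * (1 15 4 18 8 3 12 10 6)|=|(1 15 4 18 8 5 2 17 3 12 10 6)|=12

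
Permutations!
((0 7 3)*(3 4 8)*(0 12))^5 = (0 12 3 8 4 7) = [12, 1, 2, 8, 7, 5, 6, 0, 4, 9, 10, 11, 3]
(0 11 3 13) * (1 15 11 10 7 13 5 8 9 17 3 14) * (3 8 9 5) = (0 10 7 13)(1 15 11 14)(5 9 17 8) = [10, 15, 2, 3, 4, 9, 6, 13, 5, 17, 7, 14, 12, 0, 1, 11, 16, 8]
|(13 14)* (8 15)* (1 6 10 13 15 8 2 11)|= 8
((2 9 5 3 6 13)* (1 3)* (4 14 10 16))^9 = (1 6 2 5 3 13 9)(4 14 10 16) = [0, 6, 5, 13, 14, 3, 2, 7, 8, 1, 16, 11, 12, 9, 10, 15, 4]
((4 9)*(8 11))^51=(4 9)(8 11)=[0, 1, 2, 3, 9, 5, 6, 7, 11, 4, 10, 8]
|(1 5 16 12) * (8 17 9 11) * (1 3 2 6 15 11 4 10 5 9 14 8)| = 12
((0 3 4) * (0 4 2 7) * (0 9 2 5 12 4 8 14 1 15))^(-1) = (0 15 1 14 8 4 12 5 3)(2 9 7) = [15, 14, 9, 0, 12, 3, 6, 2, 4, 7, 10, 11, 5, 13, 8, 1]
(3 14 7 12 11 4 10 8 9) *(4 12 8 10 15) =[0, 1, 2, 14, 15, 5, 6, 8, 9, 3, 10, 12, 11, 13, 7, 4] =(3 14 7 8 9)(4 15)(11 12)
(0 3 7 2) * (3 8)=(0 8 3 7 2)=[8, 1, 0, 7, 4, 5, 6, 2, 3]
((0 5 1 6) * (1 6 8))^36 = (8) = [0, 1, 2, 3, 4, 5, 6, 7, 8]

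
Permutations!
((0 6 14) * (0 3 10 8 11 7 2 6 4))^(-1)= (0 4)(2 7 11 8 10 3 14 6)= [4, 1, 7, 14, 0, 5, 2, 11, 10, 9, 3, 8, 12, 13, 6]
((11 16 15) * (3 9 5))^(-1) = (3 5 9)(11 15 16) = [0, 1, 2, 5, 4, 9, 6, 7, 8, 3, 10, 15, 12, 13, 14, 16, 11]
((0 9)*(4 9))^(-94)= (0 9 4)= [9, 1, 2, 3, 0, 5, 6, 7, 8, 4]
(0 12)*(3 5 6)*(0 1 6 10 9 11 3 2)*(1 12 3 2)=(12)(0 3 5 10 9 11 2)(1 6)=[3, 6, 0, 5, 4, 10, 1, 7, 8, 11, 9, 2, 12]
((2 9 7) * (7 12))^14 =(2 12)(7 9) =[0, 1, 12, 3, 4, 5, 6, 9, 8, 7, 10, 11, 2]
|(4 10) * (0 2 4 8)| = |(0 2 4 10 8)| = 5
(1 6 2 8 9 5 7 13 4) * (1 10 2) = (1 6)(2 8 9 5 7 13 4 10) = [0, 6, 8, 3, 10, 7, 1, 13, 9, 5, 2, 11, 12, 4]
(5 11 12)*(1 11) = [0, 11, 2, 3, 4, 1, 6, 7, 8, 9, 10, 12, 5] = (1 11 12 5)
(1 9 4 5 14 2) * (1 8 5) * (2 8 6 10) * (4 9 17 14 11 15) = [0, 17, 6, 3, 1, 11, 10, 7, 5, 9, 2, 15, 12, 13, 8, 4, 16, 14] = (1 17 14 8 5 11 15 4)(2 6 10)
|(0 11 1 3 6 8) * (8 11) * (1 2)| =10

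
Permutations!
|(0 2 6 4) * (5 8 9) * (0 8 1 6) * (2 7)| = 6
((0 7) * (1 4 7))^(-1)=(0 7 4 1)=[7, 0, 2, 3, 1, 5, 6, 4]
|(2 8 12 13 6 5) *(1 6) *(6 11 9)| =9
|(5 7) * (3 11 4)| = |(3 11 4)(5 7)| = 6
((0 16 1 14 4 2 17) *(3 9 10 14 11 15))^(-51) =(0 4 9 11)(1 17 14 3)(2 10 15 16) =[4, 17, 10, 1, 9, 5, 6, 7, 8, 11, 15, 0, 12, 13, 3, 16, 2, 14]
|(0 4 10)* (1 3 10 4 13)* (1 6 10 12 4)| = |(0 13 6 10)(1 3 12 4)| = 4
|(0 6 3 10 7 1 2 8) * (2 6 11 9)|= 5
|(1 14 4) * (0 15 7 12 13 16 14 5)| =|(0 15 7 12 13 16 14 4 1 5)| =10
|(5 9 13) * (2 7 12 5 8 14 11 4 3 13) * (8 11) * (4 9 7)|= |(2 4 3 13 11 9)(5 7 12)(8 14)|= 6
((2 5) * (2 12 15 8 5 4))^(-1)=(2 4)(5 8 15 12)=[0, 1, 4, 3, 2, 8, 6, 7, 15, 9, 10, 11, 5, 13, 14, 12]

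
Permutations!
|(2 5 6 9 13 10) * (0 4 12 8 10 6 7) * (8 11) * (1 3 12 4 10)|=|(0 10 2 5 7)(1 3 12 11 8)(6 9 13)|=15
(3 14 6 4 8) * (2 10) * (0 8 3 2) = (0 8 2 10)(3 14 6 4) = [8, 1, 10, 14, 3, 5, 4, 7, 2, 9, 0, 11, 12, 13, 6]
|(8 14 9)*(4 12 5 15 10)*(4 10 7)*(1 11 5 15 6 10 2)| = 12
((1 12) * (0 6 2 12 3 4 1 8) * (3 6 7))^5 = (0 6 7 2 3 12 4 8 1) = [6, 0, 3, 12, 8, 5, 7, 2, 1, 9, 10, 11, 4]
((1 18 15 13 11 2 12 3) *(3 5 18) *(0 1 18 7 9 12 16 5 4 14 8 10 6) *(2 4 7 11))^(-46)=(0 6 10 8 14 4 11 5 16 2 13 15 18 3 1)(7 12 9)=[6, 0, 13, 1, 11, 16, 10, 12, 14, 7, 8, 5, 9, 15, 4, 18, 2, 17, 3]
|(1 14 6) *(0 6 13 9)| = |(0 6 1 14 13 9)| = 6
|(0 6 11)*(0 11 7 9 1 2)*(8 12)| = |(0 6 7 9 1 2)(8 12)| = 6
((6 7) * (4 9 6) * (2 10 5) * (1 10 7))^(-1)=(1 6 9 4 7 2 5 10)=[0, 6, 5, 3, 7, 10, 9, 2, 8, 4, 1]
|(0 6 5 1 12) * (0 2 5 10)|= 12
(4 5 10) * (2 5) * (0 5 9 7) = [5, 1, 9, 3, 2, 10, 6, 0, 8, 7, 4] = (0 5 10 4 2 9 7)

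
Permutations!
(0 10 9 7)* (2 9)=(0 10 2 9 7)=[10, 1, 9, 3, 4, 5, 6, 0, 8, 7, 2]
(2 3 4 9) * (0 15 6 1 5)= (0 15 6 1 5)(2 3 4 9)= [15, 5, 3, 4, 9, 0, 1, 7, 8, 2, 10, 11, 12, 13, 14, 6]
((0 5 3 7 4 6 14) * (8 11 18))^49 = (8 11 18) = [0, 1, 2, 3, 4, 5, 6, 7, 11, 9, 10, 18, 12, 13, 14, 15, 16, 17, 8]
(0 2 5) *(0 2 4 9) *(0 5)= (0 4 9 5 2)= [4, 1, 0, 3, 9, 2, 6, 7, 8, 5]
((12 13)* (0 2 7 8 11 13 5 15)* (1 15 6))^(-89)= [15, 6, 0, 3, 4, 12, 5, 2, 7, 9, 10, 8, 13, 11, 14, 1]= (0 15 1 6 5 12 13 11 8 7 2)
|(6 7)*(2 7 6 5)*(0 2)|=|(0 2 7 5)|=4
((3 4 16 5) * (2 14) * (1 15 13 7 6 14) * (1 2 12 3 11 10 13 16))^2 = (1 16 11 13 6 12 4 15 5 10 7 14 3) = [0, 16, 2, 1, 15, 10, 12, 14, 8, 9, 7, 13, 4, 6, 3, 5, 11]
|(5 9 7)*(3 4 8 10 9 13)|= 8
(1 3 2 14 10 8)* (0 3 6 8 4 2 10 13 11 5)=(0 3 10 4 2 14 13 11 5)(1 6 8)=[3, 6, 14, 10, 2, 0, 8, 7, 1, 9, 4, 5, 12, 11, 13]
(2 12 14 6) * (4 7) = (2 12 14 6)(4 7) = [0, 1, 12, 3, 7, 5, 2, 4, 8, 9, 10, 11, 14, 13, 6]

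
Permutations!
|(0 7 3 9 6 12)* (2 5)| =6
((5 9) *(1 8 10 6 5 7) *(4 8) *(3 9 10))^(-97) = (1 7 9 3 8 4)(5 6 10) = [0, 7, 2, 8, 1, 6, 10, 9, 4, 3, 5]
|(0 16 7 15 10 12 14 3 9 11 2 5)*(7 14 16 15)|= 11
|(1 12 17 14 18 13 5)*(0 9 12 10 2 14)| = |(0 9 12 17)(1 10 2 14 18 13 5)| = 28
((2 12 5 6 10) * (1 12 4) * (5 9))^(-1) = (1 4 2 10 6 5 9 12) = [0, 4, 10, 3, 2, 9, 5, 7, 8, 12, 6, 11, 1]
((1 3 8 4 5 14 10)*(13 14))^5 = (1 13 8 10 5 3 14 4) = [0, 13, 2, 14, 1, 3, 6, 7, 10, 9, 5, 11, 12, 8, 4]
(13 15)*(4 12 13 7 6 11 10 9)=(4 12 13 15 7 6 11 10 9)=[0, 1, 2, 3, 12, 5, 11, 6, 8, 4, 9, 10, 13, 15, 14, 7]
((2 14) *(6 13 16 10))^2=(6 16)(10 13)=[0, 1, 2, 3, 4, 5, 16, 7, 8, 9, 13, 11, 12, 10, 14, 15, 6]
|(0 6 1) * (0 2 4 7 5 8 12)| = |(0 6 1 2 4 7 5 8 12)| = 9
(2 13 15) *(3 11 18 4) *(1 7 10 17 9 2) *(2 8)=[0, 7, 13, 11, 3, 5, 6, 10, 2, 8, 17, 18, 12, 15, 14, 1, 16, 9, 4]=(1 7 10 17 9 8 2 13 15)(3 11 18 4)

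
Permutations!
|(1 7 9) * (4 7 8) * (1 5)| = 6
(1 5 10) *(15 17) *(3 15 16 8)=[0, 5, 2, 15, 4, 10, 6, 7, 3, 9, 1, 11, 12, 13, 14, 17, 8, 16]=(1 5 10)(3 15 17 16 8)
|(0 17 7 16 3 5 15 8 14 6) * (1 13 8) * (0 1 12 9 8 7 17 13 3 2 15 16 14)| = 14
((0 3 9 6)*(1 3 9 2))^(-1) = (0 6 9)(1 2 3) = [6, 2, 3, 1, 4, 5, 9, 7, 8, 0]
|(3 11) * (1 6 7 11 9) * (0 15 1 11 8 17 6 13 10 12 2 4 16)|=|(0 15 1 13 10 12 2 4 16)(3 9 11)(6 7 8 17)|=36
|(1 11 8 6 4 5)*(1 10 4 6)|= |(1 11 8)(4 5 10)|= 3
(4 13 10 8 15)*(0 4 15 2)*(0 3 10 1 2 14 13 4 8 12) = (15)(0 8 14 13 1 2 3 10 12) = [8, 2, 3, 10, 4, 5, 6, 7, 14, 9, 12, 11, 0, 1, 13, 15]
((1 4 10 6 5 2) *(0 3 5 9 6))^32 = (0 1 3 4 5 10 2) = [1, 3, 0, 4, 5, 10, 6, 7, 8, 9, 2]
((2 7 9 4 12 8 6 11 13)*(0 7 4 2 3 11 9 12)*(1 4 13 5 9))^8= (0 7 12 8 6 1 4)(2 3 5)(9 13 11)= [7, 4, 3, 5, 0, 2, 1, 12, 6, 13, 10, 9, 8, 11]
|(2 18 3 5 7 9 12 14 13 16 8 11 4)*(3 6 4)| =20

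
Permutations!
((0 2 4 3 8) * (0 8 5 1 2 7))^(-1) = (8)(0 7)(1 5 3 4 2) = [7, 5, 1, 4, 2, 3, 6, 0, 8]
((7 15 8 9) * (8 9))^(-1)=(7 9 15)=[0, 1, 2, 3, 4, 5, 6, 9, 8, 15, 10, 11, 12, 13, 14, 7]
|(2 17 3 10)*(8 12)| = 4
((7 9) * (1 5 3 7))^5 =[0, 1, 2, 3, 4, 5, 6, 7, 8, 9] =(9)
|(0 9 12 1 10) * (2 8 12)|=7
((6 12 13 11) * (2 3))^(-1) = [0, 1, 3, 2, 4, 5, 11, 7, 8, 9, 10, 13, 6, 12] = (2 3)(6 11 13 12)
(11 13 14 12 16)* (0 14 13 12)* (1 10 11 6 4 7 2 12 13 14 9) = (0 9 1 10 11 13 14)(2 12 16 6 4 7) = [9, 10, 12, 3, 7, 5, 4, 2, 8, 1, 11, 13, 16, 14, 0, 15, 6]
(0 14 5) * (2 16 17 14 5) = (0 5)(2 16 17 14) = [5, 1, 16, 3, 4, 0, 6, 7, 8, 9, 10, 11, 12, 13, 2, 15, 17, 14]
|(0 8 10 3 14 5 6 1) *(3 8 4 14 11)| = 6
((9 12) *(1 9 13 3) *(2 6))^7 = (1 12 3 9 13)(2 6) = [0, 12, 6, 9, 4, 5, 2, 7, 8, 13, 10, 11, 3, 1]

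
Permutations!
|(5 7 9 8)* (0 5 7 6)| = 3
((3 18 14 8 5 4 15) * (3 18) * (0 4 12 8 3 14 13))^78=(0 18 4 13 15)=[18, 1, 2, 3, 13, 5, 6, 7, 8, 9, 10, 11, 12, 15, 14, 0, 16, 17, 4]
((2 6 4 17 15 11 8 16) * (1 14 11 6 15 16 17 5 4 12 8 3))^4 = (2 8 15 17 6 16 12) = [0, 1, 8, 3, 4, 5, 16, 7, 15, 9, 10, 11, 2, 13, 14, 17, 12, 6]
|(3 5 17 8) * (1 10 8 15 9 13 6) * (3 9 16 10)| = 11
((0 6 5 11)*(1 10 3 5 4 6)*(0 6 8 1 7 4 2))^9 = (0 6 5 10 8 7 2 11 3 1 4) = [6, 4, 11, 1, 0, 10, 5, 2, 7, 9, 8, 3]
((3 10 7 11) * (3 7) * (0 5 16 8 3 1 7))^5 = (0 10 5 1 16 7 8 11 3) = [10, 16, 2, 0, 4, 1, 6, 8, 11, 9, 5, 3, 12, 13, 14, 15, 7]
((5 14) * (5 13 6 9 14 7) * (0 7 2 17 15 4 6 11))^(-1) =(0 11 13 14 9 6 4 15 17 2 5 7) =[11, 1, 5, 3, 15, 7, 4, 0, 8, 6, 10, 13, 12, 14, 9, 17, 16, 2]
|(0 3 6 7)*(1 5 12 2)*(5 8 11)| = 12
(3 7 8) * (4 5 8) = [0, 1, 2, 7, 5, 8, 6, 4, 3] = (3 7 4 5 8)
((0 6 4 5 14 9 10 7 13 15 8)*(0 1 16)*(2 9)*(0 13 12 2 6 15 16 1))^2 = (16)(0 8 15)(2 10 12 9 7)(4 14)(5 6) = [8, 1, 10, 3, 14, 6, 5, 2, 15, 7, 12, 11, 9, 13, 4, 0, 16]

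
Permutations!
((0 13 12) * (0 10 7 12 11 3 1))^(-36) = (0 1 3 11 13) = [1, 3, 2, 11, 4, 5, 6, 7, 8, 9, 10, 13, 12, 0]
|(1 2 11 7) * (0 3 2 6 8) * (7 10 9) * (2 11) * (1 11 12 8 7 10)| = |(0 3 12 8)(1 6 7 11)(9 10)| = 4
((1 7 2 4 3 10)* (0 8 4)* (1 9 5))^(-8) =[4, 2, 8, 9, 10, 7, 6, 0, 3, 1, 5] =(0 4 10 5 7)(1 2 8 3 9)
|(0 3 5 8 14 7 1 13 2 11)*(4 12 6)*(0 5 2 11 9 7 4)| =14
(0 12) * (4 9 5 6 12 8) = (0 8 4 9 5 6 12) = [8, 1, 2, 3, 9, 6, 12, 7, 4, 5, 10, 11, 0]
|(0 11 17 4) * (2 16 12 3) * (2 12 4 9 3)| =9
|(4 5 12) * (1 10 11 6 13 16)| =6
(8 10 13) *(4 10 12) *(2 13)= [0, 1, 13, 3, 10, 5, 6, 7, 12, 9, 2, 11, 4, 8]= (2 13 8 12 4 10)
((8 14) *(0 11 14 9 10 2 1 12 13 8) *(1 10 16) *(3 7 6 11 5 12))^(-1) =(0 14 11 6 7 3 1 16 9 8 13 12 5)(2 10) =[14, 16, 10, 1, 4, 0, 7, 3, 13, 8, 2, 6, 5, 12, 11, 15, 9]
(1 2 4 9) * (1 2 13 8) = (1 13 8)(2 4 9) = [0, 13, 4, 3, 9, 5, 6, 7, 1, 2, 10, 11, 12, 8]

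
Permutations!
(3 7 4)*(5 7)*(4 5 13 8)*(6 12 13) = (3 6 12 13 8 4)(5 7) = [0, 1, 2, 6, 3, 7, 12, 5, 4, 9, 10, 11, 13, 8]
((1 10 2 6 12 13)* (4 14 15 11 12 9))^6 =(1 14 10 15 2 11 6 12 9 13 4) =[0, 14, 11, 3, 1, 5, 12, 7, 8, 13, 15, 6, 9, 4, 10, 2]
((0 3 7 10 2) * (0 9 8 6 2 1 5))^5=[5, 10, 9, 0, 4, 1, 2, 3, 6, 8, 7]=(0 5 1 10 7 3)(2 9 8 6)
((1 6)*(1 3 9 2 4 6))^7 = (2 6 9 4 3) = [0, 1, 6, 2, 3, 5, 9, 7, 8, 4]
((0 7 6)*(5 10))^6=[0, 1, 2, 3, 4, 5, 6, 7, 8, 9, 10]=(10)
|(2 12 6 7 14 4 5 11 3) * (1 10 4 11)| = 28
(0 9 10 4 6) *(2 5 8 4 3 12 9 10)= (0 10 3 12 9 2 5 8 4 6)= [10, 1, 5, 12, 6, 8, 0, 7, 4, 2, 3, 11, 9]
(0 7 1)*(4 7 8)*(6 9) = (0 8 4 7 1)(6 9) = [8, 0, 2, 3, 7, 5, 9, 1, 4, 6]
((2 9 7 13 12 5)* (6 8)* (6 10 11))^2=[0, 1, 7, 3, 4, 9, 10, 12, 11, 13, 6, 8, 2, 5]=(2 7 12)(5 9 13)(6 10)(8 11)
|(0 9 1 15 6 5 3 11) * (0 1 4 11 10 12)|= |(0 9 4 11 1 15 6 5 3 10 12)|= 11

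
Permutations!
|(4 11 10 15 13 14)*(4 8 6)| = |(4 11 10 15 13 14 8 6)| = 8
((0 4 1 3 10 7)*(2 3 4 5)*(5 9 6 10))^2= (0 6 7 9 10)(2 5 3)= [6, 1, 5, 2, 4, 3, 7, 9, 8, 10, 0]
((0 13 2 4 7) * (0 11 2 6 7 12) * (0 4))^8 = (0 6 11)(2 13 7) = [6, 1, 13, 3, 4, 5, 11, 2, 8, 9, 10, 0, 12, 7]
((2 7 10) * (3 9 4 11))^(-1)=(2 10 7)(3 11 4 9)=[0, 1, 10, 11, 9, 5, 6, 2, 8, 3, 7, 4]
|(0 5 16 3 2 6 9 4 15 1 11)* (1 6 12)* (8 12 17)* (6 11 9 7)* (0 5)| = |(1 9 4 15 11 5 16 3 2 17 8 12)(6 7)| = 12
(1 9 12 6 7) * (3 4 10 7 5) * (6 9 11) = (1 11 6 5 3 4 10 7)(9 12) = [0, 11, 2, 4, 10, 3, 5, 1, 8, 12, 7, 6, 9]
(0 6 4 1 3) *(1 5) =(0 6 4 5 1 3) =[6, 3, 2, 0, 5, 1, 4]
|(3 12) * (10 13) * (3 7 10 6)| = 6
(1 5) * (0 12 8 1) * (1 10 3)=(0 12 8 10 3 1 5)=[12, 5, 2, 1, 4, 0, 6, 7, 10, 9, 3, 11, 8]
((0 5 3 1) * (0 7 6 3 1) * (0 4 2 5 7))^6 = (0 5 4 6)(1 2 3 7) = [5, 2, 3, 7, 6, 4, 0, 1]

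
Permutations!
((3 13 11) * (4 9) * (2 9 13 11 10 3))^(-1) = (2 11 3 10 13 4 9) = [0, 1, 11, 10, 9, 5, 6, 7, 8, 2, 13, 3, 12, 4]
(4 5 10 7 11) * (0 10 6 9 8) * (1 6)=(0 10 7 11 4 5 1 6 9 8)=[10, 6, 2, 3, 5, 1, 9, 11, 0, 8, 7, 4]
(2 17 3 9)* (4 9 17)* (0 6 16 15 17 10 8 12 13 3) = (0 6 16 15 17)(2 4 9)(3 10 8 12 13) = [6, 1, 4, 10, 9, 5, 16, 7, 12, 2, 8, 11, 13, 3, 14, 17, 15, 0]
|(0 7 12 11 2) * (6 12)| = |(0 7 6 12 11 2)| = 6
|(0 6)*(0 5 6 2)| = |(0 2)(5 6)| = 2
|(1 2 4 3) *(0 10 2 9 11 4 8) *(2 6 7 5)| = |(0 10 6 7 5 2 8)(1 9 11 4 3)| = 35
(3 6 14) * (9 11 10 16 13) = (3 6 14)(9 11 10 16 13) = [0, 1, 2, 6, 4, 5, 14, 7, 8, 11, 16, 10, 12, 9, 3, 15, 13]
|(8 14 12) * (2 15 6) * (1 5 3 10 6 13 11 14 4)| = |(1 5 3 10 6 2 15 13 11 14 12 8 4)| = 13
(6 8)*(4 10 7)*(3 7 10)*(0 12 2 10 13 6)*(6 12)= (0 6 8)(2 10 13 12)(3 7 4)= [6, 1, 10, 7, 3, 5, 8, 4, 0, 9, 13, 11, 2, 12]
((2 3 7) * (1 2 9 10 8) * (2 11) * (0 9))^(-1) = (0 7 3 2 11 1 8 10 9) = [7, 8, 11, 2, 4, 5, 6, 3, 10, 0, 9, 1]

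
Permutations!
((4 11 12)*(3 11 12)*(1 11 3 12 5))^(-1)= (1 5 4 12 11)= [0, 5, 2, 3, 12, 4, 6, 7, 8, 9, 10, 1, 11]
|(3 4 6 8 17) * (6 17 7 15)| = |(3 4 17)(6 8 7 15)| = 12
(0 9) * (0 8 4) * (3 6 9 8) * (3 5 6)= (0 8 4)(5 6 9)= [8, 1, 2, 3, 0, 6, 9, 7, 4, 5]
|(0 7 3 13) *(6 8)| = 4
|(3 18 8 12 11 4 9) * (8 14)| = |(3 18 14 8 12 11 4 9)| = 8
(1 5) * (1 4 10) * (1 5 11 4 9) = [0, 11, 2, 3, 10, 9, 6, 7, 8, 1, 5, 4] = (1 11 4 10 5 9)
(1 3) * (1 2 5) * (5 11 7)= (1 3 2 11 7 5)= [0, 3, 11, 2, 4, 1, 6, 5, 8, 9, 10, 7]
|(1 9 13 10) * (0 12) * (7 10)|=|(0 12)(1 9 13 7 10)|=10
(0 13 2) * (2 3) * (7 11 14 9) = (0 13 3 2)(7 11 14 9) = [13, 1, 0, 2, 4, 5, 6, 11, 8, 7, 10, 14, 12, 3, 9]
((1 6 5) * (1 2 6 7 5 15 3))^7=[0, 1, 2, 3, 4, 5, 6, 7, 8, 9, 10, 11, 12, 13, 14, 15]=(15)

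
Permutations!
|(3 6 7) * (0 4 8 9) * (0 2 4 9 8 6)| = |(0 9 2 4 6 7 3)| = 7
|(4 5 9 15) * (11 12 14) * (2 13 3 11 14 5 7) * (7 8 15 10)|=9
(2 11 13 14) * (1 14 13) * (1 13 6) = (1 14 2 11 13 6) = [0, 14, 11, 3, 4, 5, 1, 7, 8, 9, 10, 13, 12, 6, 2]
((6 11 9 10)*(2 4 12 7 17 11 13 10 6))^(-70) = (17) = [0, 1, 2, 3, 4, 5, 6, 7, 8, 9, 10, 11, 12, 13, 14, 15, 16, 17]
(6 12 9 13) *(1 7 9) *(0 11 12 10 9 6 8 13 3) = (0 11 12 1 7 6 10 9 3)(8 13) = [11, 7, 2, 0, 4, 5, 10, 6, 13, 3, 9, 12, 1, 8]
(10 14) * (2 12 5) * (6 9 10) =[0, 1, 12, 3, 4, 2, 9, 7, 8, 10, 14, 11, 5, 13, 6] =(2 12 5)(6 9 10 14)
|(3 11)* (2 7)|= |(2 7)(3 11)|= 2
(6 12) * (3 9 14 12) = (3 9 14 12 6) = [0, 1, 2, 9, 4, 5, 3, 7, 8, 14, 10, 11, 6, 13, 12]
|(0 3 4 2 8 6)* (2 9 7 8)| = |(0 3 4 9 7 8 6)| = 7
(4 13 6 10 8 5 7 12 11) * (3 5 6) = [0, 1, 2, 5, 13, 7, 10, 12, 6, 9, 8, 4, 11, 3] = (3 5 7 12 11 4 13)(6 10 8)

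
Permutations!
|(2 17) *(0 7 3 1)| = 4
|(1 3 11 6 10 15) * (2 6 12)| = |(1 3 11 12 2 6 10 15)| = 8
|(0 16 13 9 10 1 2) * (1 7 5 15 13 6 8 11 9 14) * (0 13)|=|(0 16 6 8 11 9 10 7 5 15)(1 2 13 14)|=20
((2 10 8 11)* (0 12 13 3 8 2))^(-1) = (0 11 8 3 13 12)(2 10) = [11, 1, 10, 13, 4, 5, 6, 7, 3, 9, 2, 8, 0, 12]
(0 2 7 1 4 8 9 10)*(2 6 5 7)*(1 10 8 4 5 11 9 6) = (0 1 5 7 10)(6 11 9 8) = [1, 5, 2, 3, 4, 7, 11, 10, 6, 8, 0, 9]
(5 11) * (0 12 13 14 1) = (0 12 13 14 1)(5 11) = [12, 0, 2, 3, 4, 11, 6, 7, 8, 9, 10, 5, 13, 14, 1]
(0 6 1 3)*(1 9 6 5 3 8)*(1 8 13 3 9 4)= [5, 13, 2, 0, 1, 9, 4, 7, 8, 6, 10, 11, 12, 3]= (0 5 9 6 4 1 13 3)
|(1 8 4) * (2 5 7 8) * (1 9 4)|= 10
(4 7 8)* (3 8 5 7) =(3 8 4)(5 7) =[0, 1, 2, 8, 3, 7, 6, 5, 4]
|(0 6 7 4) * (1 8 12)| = |(0 6 7 4)(1 8 12)| = 12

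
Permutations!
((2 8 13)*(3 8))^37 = (2 3 8 13) = [0, 1, 3, 8, 4, 5, 6, 7, 13, 9, 10, 11, 12, 2]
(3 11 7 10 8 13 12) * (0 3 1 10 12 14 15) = (0 3 11 7 12 1 10 8 13 14 15) = [3, 10, 2, 11, 4, 5, 6, 12, 13, 9, 8, 7, 1, 14, 15, 0]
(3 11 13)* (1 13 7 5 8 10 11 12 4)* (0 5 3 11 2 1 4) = (0 5 8 10 2 1 13 11 7 3 12) = [5, 13, 1, 12, 4, 8, 6, 3, 10, 9, 2, 7, 0, 11]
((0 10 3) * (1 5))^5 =(0 3 10)(1 5) =[3, 5, 2, 10, 4, 1, 6, 7, 8, 9, 0]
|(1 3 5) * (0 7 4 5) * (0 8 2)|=8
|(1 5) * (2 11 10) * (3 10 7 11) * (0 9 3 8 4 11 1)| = 11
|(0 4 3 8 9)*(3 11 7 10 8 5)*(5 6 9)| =|(0 4 11 7 10 8 5 3 6 9)| =10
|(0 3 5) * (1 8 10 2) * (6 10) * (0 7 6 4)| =|(0 3 5 7 6 10 2 1 8 4)| =10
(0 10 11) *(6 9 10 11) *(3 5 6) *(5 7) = (0 11)(3 7 5 6 9 10) = [11, 1, 2, 7, 4, 6, 9, 5, 8, 10, 3, 0]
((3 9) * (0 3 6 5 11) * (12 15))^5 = (0 11 5 6 9 3)(12 15) = [11, 1, 2, 0, 4, 6, 9, 7, 8, 3, 10, 5, 15, 13, 14, 12]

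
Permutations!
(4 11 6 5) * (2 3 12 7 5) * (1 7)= [0, 7, 3, 12, 11, 4, 2, 5, 8, 9, 10, 6, 1]= (1 7 5 4 11 6 2 3 12)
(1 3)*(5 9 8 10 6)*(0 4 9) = (0 4 9 8 10 6 5)(1 3) = [4, 3, 2, 1, 9, 0, 5, 7, 10, 8, 6]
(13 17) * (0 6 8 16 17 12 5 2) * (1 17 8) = (0 6 1 17 13 12 5 2)(8 16) = [6, 17, 0, 3, 4, 2, 1, 7, 16, 9, 10, 11, 5, 12, 14, 15, 8, 13]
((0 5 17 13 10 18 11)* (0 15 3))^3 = (0 13 11)(3 17 18)(5 10 15) = [13, 1, 2, 17, 4, 10, 6, 7, 8, 9, 15, 0, 12, 11, 14, 5, 16, 18, 3]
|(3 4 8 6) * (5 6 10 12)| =7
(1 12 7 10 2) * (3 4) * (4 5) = (1 12 7 10 2)(3 5 4) = [0, 12, 1, 5, 3, 4, 6, 10, 8, 9, 2, 11, 7]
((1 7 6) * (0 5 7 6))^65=(0 7 5)(1 6)=[7, 6, 2, 3, 4, 0, 1, 5]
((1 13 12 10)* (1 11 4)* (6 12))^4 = (1 10 13 11 6 4 12) = [0, 10, 2, 3, 12, 5, 4, 7, 8, 9, 13, 6, 1, 11]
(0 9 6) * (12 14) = (0 9 6)(12 14) = [9, 1, 2, 3, 4, 5, 0, 7, 8, 6, 10, 11, 14, 13, 12]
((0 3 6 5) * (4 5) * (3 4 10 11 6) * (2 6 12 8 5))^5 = (0 11 4 12 2 8 6 5 10) = [11, 1, 8, 3, 12, 10, 5, 7, 6, 9, 0, 4, 2]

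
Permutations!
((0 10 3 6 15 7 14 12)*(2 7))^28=[10, 1, 7, 6, 4, 5, 15, 14, 8, 9, 3, 11, 0, 13, 12, 2]=(0 10 3 6 15 2 7 14 12)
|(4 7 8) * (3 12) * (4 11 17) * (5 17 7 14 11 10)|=8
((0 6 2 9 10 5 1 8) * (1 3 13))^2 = (0 2 10 3 1)(5 13 8 6 9) = [2, 0, 10, 1, 4, 13, 9, 7, 6, 5, 3, 11, 12, 8]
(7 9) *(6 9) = (6 9 7) = [0, 1, 2, 3, 4, 5, 9, 6, 8, 7]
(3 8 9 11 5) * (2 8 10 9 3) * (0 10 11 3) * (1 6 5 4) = [10, 6, 8, 11, 1, 2, 5, 7, 0, 3, 9, 4] = (0 10 9 3 11 4 1 6 5 2 8)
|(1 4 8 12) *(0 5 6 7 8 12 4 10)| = |(0 5 6 7 8 4 12 1 10)| = 9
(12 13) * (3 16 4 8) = (3 16 4 8)(12 13) = [0, 1, 2, 16, 8, 5, 6, 7, 3, 9, 10, 11, 13, 12, 14, 15, 4]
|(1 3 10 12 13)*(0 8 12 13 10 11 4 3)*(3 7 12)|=10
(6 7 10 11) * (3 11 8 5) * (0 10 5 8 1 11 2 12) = (0 10 1 11 6 7 5 3 2 12) = [10, 11, 12, 2, 4, 3, 7, 5, 8, 9, 1, 6, 0]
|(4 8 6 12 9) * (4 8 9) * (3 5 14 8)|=8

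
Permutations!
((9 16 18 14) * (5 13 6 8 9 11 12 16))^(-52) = (5 8 13 9 6)(11 18 12 14 16) = [0, 1, 2, 3, 4, 8, 5, 7, 13, 6, 10, 18, 14, 9, 16, 15, 11, 17, 12]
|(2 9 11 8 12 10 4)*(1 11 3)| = |(1 11 8 12 10 4 2 9 3)| = 9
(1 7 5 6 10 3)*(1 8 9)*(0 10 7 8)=(0 10 3)(1 8 9)(5 6 7)=[10, 8, 2, 0, 4, 6, 7, 5, 9, 1, 3]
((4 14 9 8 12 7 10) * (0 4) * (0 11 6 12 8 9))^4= [4, 1, 2, 3, 14, 5, 11, 12, 8, 9, 7, 10, 6, 13, 0]= (0 4 14)(6 11 10 7 12)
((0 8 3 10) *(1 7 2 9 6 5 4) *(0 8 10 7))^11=[0, 1, 2, 3, 4, 5, 6, 7, 8, 9, 10]=(10)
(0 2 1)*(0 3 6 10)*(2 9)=(0 9 2 1 3 6 10)=[9, 3, 1, 6, 4, 5, 10, 7, 8, 2, 0]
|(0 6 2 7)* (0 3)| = |(0 6 2 7 3)| = 5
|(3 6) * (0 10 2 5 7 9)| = |(0 10 2 5 7 9)(3 6)| = 6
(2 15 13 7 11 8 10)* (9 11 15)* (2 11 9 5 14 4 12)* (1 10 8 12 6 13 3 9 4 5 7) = [0, 10, 7, 9, 6, 14, 13, 15, 8, 4, 11, 12, 2, 1, 5, 3] = (1 10 11 12 2 7 15 3 9 4 6 13)(5 14)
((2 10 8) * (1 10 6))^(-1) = (1 6 2 8 10) = [0, 6, 8, 3, 4, 5, 2, 7, 10, 9, 1]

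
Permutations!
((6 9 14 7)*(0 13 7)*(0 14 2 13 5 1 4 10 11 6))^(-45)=(14)(0 7 13 2 9 6 11 10 4 1 5)=[7, 5, 9, 3, 1, 0, 11, 13, 8, 6, 4, 10, 12, 2, 14]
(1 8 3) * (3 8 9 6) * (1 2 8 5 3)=(1 9 6)(2 8 5 3)=[0, 9, 8, 2, 4, 3, 1, 7, 5, 6]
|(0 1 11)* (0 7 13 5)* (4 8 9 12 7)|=|(0 1 11 4 8 9 12 7 13 5)|=10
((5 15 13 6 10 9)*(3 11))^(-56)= (5 10 13)(6 15 9)= [0, 1, 2, 3, 4, 10, 15, 7, 8, 6, 13, 11, 12, 5, 14, 9]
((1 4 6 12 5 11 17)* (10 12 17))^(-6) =(1 6)(4 17)(5 10)(11 12) =[0, 6, 2, 3, 17, 10, 1, 7, 8, 9, 5, 12, 11, 13, 14, 15, 16, 4]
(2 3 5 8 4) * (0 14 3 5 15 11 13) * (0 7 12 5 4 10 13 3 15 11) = (0 14 15)(2 4)(3 11)(5 8 10 13 7 12) = [14, 1, 4, 11, 2, 8, 6, 12, 10, 9, 13, 3, 5, 7, 15, 0]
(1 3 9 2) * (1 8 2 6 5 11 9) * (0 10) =(0 10)(1 3)(2 8)(5 11 9 6) =[10, 3, 8, 1, 4, 11, 5, 7, 2, 6, 0, 9]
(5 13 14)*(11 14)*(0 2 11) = (0 2 11 14 5 13) = [2, 1, 11, 3, 4, 13, 6, 7, 8, 9, 10, 14, 12, 0, 5]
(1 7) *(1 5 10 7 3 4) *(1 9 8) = (1 3 4 9 8)(5 10 7) = [0, 3, 2, 4, 9, 10, 6, 5, 1, 8, 7]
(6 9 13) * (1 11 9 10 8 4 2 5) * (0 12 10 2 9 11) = (0 12 10 8 4 9 13 6 2 5 1) = [12, 0, 5, 3, 9, 1, 2, 7, 4, 13, 8, 11, 10, 6]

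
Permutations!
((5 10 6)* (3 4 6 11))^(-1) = [0, 1, 2, 11, 3, 6, 4, 7, 8, 9, 5, 10] = (3 11 10 5 6 4)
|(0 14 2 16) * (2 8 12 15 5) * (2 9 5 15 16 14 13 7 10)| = |(0 13 7 10 2 14 8 12 16)(5 9)| = 18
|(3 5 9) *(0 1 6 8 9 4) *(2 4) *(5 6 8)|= 9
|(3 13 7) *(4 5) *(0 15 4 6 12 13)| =|(0 15 4 5 6 12 13 7 3)| =9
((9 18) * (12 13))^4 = (18) = [0, 1, 2, 3, 4, 5, 6, 7, 8, 9, 10, 11, 12, 13, 14, 15, 16, 17, 18]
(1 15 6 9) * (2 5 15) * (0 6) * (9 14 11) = (0 6 14 11 9 1 2 5 15) = [6, 2, 5, 3, 4, 15, 14, 7, 8, 1, 10, 9, 12, 13, 11, 0]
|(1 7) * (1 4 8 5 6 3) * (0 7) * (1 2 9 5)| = 5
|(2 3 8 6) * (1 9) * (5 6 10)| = 6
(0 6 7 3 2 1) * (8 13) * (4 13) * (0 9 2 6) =(1 9 2)(3 6 7)(4 13 8) =[0, 9, 1, 6, 13, 5, 7, 3, 4, 2, 10, 11, 12, 8]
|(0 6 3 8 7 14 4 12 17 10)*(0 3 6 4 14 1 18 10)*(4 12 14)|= |(0 12 17)(1 18 10 3 8 7)(4 14)|= 6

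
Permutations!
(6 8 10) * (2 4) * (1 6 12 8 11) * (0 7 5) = (0 7 5)(1 6 11)(2 4)(8 10 12) = [7, 6, 4, 3, 2, 0, 11, 5, 10, 9, 12, 1, 8]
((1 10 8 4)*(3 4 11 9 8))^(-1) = (1 4 3 10)(8 9 11) = [0, 4, 2, 10, 3, 5, 6, 7, 9, 11, 1, 8]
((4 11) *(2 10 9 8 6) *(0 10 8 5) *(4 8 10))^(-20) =(0 9 2 8 4 5 10 6 11) =[9, 1, 8, 3, 5, 10, 11, 7, 4, 2, 6, 0]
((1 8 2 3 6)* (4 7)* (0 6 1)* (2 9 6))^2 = (0 3 8 6 2 1 9) = [3, 9, 1, 8, 4, 5, 2, 7, 6, 0]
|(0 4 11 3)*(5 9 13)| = 12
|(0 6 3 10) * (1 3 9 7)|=|(0 6 9 7 1 3 10)|=7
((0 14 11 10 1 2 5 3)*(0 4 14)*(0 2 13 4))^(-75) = [2, 14, 5, 0, 10, 3, 6, 7, 8, 9, 4, 13, 12, 11, 1] = (0 2 5 3)(1 14)(4 10)(11 13)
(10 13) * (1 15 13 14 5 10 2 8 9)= (1 15 13 2 8 9)(5 10 14)= [0, 15, 8, 3, 4, 10, 6, 7, 9, 1, 14, 11, 12, 2, 5, 13]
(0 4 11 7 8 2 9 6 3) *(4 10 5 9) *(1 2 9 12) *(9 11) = (0 10 5 12 1 2 4 9 6 3)(7 8 11) = [10, 2, 4, 0, 9, 12, 3, 8, 11, 6, 5, 7, 1]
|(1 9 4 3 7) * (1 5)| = 6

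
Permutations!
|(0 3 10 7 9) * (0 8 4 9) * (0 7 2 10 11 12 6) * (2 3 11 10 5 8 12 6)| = 6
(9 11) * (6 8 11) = (6 8 11 9) = [0, 1, 2, 3, 4, 5, 8, 7, 11, 6, 10, 9]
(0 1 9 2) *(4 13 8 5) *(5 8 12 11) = (0 1 9 2)(4 13 12 11 5) = [1, 9, 0, 3, 13, 4, 6, 7, 8, 2, 10, 5, 11, 12]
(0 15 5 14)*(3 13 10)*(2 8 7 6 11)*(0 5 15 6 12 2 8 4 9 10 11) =[6, 1, 4, 13, 9, 14, 0, 12, 7, 10, 3, 8, 2, 11, 5, 15] =(15)(0 6)(2 4 9 10 3 13 11 8 7 12)(5 14)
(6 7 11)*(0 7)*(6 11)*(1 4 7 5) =(11)(0 5 1 4 7 6) =[5, 4, 2, 3, 7, 1, 0, 6, 8, 9, 10, 11]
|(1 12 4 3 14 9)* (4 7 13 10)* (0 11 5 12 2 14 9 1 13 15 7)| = |(0 11 5 12)(1 2 14)(3 9 13 10 4)(7 15)| = 60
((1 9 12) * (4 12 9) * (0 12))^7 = [4, 12, 2, 3, 1, 5, 6, 7, 8, 9, 10, 11, 0] = (0 4 1 12)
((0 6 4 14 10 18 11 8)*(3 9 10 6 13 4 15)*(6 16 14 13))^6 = [18, 1, 2, 0, 4, 5, 11, 7, 10, 6, 15, 9, 12, 13, 14, 8, 16, 17, 3] = (0 18 3)(6 11 9)(8 10 15)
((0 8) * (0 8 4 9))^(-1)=(0 9 4)=[9, 1, 2, 3, 0, 5, 6, 7, 8, 4]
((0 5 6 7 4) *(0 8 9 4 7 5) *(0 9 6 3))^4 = (0 6 9 5 4 3 8) = [6, 1, 2, 8, 3, 4, 9, 7, 0, 5]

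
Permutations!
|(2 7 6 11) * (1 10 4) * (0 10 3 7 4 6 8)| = 10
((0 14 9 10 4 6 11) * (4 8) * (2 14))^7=(0 6 8 9 2 11 4 10 14)=[6, 1, 11, 3, 10, 5, 8, 7, 9, 2, 14, 4, 12, 13, 0]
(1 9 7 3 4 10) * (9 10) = (1 10)(3 4 9 7) = [0, 10, 2, 4, 9, 5, 6, 3, 8, 7, 1]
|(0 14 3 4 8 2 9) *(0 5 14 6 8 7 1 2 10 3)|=12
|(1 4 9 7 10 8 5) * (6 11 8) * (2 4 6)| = 5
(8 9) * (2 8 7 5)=(2 8 9 7 5)=[0, 1, 8, 3, 4, 2, 6, 5, 9, 7]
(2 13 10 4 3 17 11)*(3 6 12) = (2 13 10 4 6 12 3 17 11) = [0, 1, 13, 17, 6, 5, 12, 7, 8, 9, 4, 2, 3, 10, 14, 15, 16, 11]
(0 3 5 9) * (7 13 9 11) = (0 3 5 11 7 13 9) = [3, 1, 2, 5, 4, 11, 6, 13, 8, 0, 10, 7, 12, 9]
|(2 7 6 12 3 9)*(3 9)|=|(2 7 6 12 9)|=5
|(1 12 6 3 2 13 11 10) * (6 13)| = |(1 12 13 11 10)(2 6 3)| = 15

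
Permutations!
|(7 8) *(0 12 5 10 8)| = |(0 12 5 10 8 7)| = 6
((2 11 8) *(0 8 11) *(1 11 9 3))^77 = [2, 11, 8, 1, 4, 5, 6, 7, 0, 3, 10, 9] = (0 2 8)(1 11 9 3)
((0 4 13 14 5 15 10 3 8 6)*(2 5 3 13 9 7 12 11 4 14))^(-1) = (0 6 8 3 14)(2 13 10 15 5)(4 11 12 7 9) = [6, 1, 13, 14, 11, 2, 8, 9, 3, 4, 15, 12, 7, 10, 0, 5]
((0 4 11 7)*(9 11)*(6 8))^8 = (0 11 4 7 9) = [11, 1, 2, 3, 7, 5, 6, 9, 8, 0, 10, 4]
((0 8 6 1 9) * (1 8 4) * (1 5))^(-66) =(0 9 1 5 4) =[9, 5, 2, 3, 0, 4, 6, 7, 8, 1]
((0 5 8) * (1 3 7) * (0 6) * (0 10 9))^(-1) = (0 9 10 6 8 5)(1 7 3) = [9, 7, 2, 1, 4, 0, 8, 3, 5, 10, 6]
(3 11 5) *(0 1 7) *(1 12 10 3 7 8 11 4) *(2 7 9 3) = (0 12 10 2 7)(1 8 11 5 9 3 4) = [12, 8, 7, 4, 1, 9, 6, 0, 11, 3, 2, 5, 10]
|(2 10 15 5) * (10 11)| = 5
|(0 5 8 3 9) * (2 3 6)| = |(0 5 8 6 2 3 9)| = 7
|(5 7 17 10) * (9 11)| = |(5 7 17 10)(9 11)| = 4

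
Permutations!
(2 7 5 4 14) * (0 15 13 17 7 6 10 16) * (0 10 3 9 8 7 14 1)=(0 15 13 17 14 2 6 3 9 8 7 5 4 1)(10 16)=[15, 0, 6, 9, 1, 4, 3, 5, 7, 8, 16, 11, 12, 17, 2, 13, 10, 14]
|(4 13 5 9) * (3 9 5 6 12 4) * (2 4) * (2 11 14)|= 14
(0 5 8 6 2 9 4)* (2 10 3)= (0 5 8 6 10 3 2 9 4)= [5, 1, 9, 2, 0, 8, 10, 7, 6, 4, 3]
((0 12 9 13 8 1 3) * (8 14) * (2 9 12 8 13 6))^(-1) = (0 3 1 8)(2 6 9)(13 14) = [3, 8, 6, 1, 4, 5, 9, 7, 0, 2, 10, 11, 12, 14, 13]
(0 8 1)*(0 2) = (0 8 1 2) = [8, 2, 0, 3, 4, 5, 6, 7, 1]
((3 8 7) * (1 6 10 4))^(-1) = [0, 4, 2, 7, 10, 5, 1, 8, 3, 9, 6] = (1 4 10 6)(3 7 8)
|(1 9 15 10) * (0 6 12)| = |(0 6 12)(1 9 15 10)| = 12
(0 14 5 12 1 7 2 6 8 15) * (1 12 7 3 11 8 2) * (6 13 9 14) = (0 6 2 13 9 14 5 7 1 3 11 8 15) = [6, 3, 13, 11, 4, 7, 2, 1, 15, 14, 10, 8, 12, 9, 5, 0]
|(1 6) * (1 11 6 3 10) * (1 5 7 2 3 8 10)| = 14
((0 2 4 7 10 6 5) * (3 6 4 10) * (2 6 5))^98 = (0 2 4 3)(5 6 10 7) = [2, 1, 4, 0, 3, 6, 10, 5, 8, 9, 7]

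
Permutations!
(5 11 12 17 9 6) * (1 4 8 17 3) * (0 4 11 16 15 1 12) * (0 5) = [4, 11, 2, 12, 8, 16, 0, 7, 17, 6, 10, 5, 3, 13, 14, 1, 15, 9] = (0 4 8 17 9 6)(1 11 5 16 15)(3 12)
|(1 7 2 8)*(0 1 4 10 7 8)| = 7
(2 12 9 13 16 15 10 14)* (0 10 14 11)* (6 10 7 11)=[7, 1, 12, 3, 4, 5, 10, 11, 8, 13, 6, 0, 9, 16, 2, 14, 15]=(0 7 11)(2 12 9 13 16 15 14)(6 10)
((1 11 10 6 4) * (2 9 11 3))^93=(1 10 2 4 11 3 6 9)=[0, 10, 4, 6, 11, 5, 9, 7, 8, 1, 2, 3]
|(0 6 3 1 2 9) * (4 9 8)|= |(0 6 3 1 2 8 4 9)|= 8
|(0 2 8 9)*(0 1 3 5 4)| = |(0 2 8 9 1 3 5 4)| = 8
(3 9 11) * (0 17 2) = [17, 1, 0, 9, 4, 5, 6, 7, 8, 11, 10, 3, 12, 13, 14, 15, 16, 2] = (0 17 2)(3 9 11)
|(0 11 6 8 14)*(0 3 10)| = 7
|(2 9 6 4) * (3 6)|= |(2 9 3 6 4)|= 5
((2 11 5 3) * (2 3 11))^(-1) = [0, 1, 2, 3, 4, 11, 6, 7, 8, 9, 10, 5] = (5 11)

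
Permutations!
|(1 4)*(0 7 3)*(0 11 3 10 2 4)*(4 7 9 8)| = |(0 9 8 4 1)(2 7 10)(3 11)| = 30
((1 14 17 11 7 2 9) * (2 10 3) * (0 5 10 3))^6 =[0, 2, 7, 11, 4, 5, 6, 17, 8, 3, 10, 14, 12, 13, 9, 15, 16, 1] =(1 2 7 17)(3 11 14 9)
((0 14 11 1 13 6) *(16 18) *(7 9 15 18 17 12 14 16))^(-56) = (18)(0 13 11 12 16 6 1 14 17) = [13, 14, 2, 3, 4, 5, 1, 7, 8, 9, 10, 12, 16, 11, 17, 15, 6, 0, 18]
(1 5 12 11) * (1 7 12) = (1 5)(7 12 11) = [0, 5, 2, 3, 4, 1, 6, 12, 8, 9, 10, 7, 11]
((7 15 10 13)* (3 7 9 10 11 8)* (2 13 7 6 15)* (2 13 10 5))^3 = (2 13)(3 11 6 8 15)(5 7)(9 10) = [0, 1, 13, 11, 4, 7, 8, 5, 15, 10, 9, 6, 12, 2, 14, 3]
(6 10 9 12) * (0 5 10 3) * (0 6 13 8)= (0 5 10 9 12 13 8)(3 6)= [5, 1, 2, 6, 4, 10, 3, 7, 0, 12, 9, 11, 13, 8]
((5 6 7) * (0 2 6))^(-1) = [5, 1, 0, 3, 4, 7, 2, 6] = (0 5 7 6 2)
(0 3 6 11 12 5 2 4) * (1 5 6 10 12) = (0 3 10 12 6 11 1 5 2 4) = [3, 5, 4, 10, 0, 2, 11, 7, 8, 9, 12, 1, 6]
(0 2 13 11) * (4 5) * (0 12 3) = [2, 1, 13, 0, 5, 4, 6, 7, 8, 9, 10, 12, 3, 11] = (0 2 13 11 12 3)(4 5)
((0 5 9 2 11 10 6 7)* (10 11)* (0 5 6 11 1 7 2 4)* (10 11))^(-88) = (0 2 1 5 4 6 11 7 9) = [2, 5, 1, 3, 6, 4, 11, 9, 8, 0, 10, 7]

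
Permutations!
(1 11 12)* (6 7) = [0, 11, 2, 3, 4, 5, 7, 6, 8, 9, 10, 12, 1] = (1 11 12)(6 7)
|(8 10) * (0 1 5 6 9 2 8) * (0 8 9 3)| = |(0 1 5 6 3)(2 9)(8 10)| = 10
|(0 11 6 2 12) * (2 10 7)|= 7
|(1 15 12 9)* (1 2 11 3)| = 7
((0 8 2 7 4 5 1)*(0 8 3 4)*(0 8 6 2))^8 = (0 8 7 2 6 1 5 4 3) = [8, 5, 6, 0, 3, 4, 1, 2, 7]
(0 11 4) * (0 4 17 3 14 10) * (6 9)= (0 11 17 3 14 10)(6 9)= [11, 1, 2, 14, 4, 5, 9, 7, 8, 6, 0, 17, 12, 13, 10, 15, 16, 3]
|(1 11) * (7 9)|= |(1 11)(7 9)|= 2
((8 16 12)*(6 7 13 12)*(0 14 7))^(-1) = (0 6 16 8 12 13 7 14) = [6, 1, 2, 3, 4, 5, 16, 14, 12, 9, 10, 11, 13, 7, 0, 15, 8]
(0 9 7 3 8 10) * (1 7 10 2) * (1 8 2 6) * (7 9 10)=[10, 9, 8, 2, 4, 5, 1, 3, 6, 7, 0]=(0 10)(1 9 7 3 2 8 6)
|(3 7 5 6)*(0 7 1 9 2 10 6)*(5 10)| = 9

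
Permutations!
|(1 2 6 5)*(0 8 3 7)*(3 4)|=|(0 8 4 3 7)(1 2 6 5)|=20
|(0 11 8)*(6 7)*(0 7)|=5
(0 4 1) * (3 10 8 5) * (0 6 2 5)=(0 4 1 6 2 5 3 10 8)=[4, 6, 5, 10, 1, 3, 2, 7, 0, 9, 8]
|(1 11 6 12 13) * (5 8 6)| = 7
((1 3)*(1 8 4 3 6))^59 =(1 6)(3 4 8) =[0, 6, 2, 4, 8, 5, 1, 7, 3]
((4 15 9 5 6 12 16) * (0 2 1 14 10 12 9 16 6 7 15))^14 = [2, 14, 1, 3, 0, 7, 9, 15, 8, 5, 12, 11, 6, 13, 10, 16, 4] = (0 2 1 14 10 12 6 9 5 7 15 16 4)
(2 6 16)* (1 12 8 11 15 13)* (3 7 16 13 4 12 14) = (1 14 3 7 16 2 6 13)(4 12 8 11 15) = [0, 14, 6, 7, 12, 5, 13, 16, 11, 9, 10, 15, 8, 1, 3, 4, 2]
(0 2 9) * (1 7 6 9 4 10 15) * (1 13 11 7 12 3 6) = (0 2 4 10 15 13 11 7 1 12 3 6 9) = [2, 12, 4, 6, 10, 5, 9, 1, 8, 0, 15, 7, 3, 11, 14, 13]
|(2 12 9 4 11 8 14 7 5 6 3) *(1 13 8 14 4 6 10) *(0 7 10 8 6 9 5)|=|(0 7)(1 13 6 3 2 12 5 8 4 11 14 10)|=12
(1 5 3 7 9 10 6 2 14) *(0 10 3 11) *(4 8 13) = (0 10 6 2 14 1 5 11)(3 7 9)(4 8 13) = [10, 5, 14, 7, 8, 11, 2, 9, 13, 3, 6, 0, 12, 4, 1]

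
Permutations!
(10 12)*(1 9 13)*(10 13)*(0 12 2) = (0 12 13 1 9 10 2) = [12, 9, 0, 3, 4, 5, 6, 7, 8, 10, 2, 11, 13, 1]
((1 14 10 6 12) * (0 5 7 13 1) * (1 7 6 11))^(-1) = [12, 11, 2, 3, 4, 0, 5, 13, 8, 9, 14, 10, 6, 7, 1] = (0 12 6 5)(1 11 10 14)(7 13)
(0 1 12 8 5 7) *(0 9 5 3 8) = (0 1 12)(3 8)(5 7 9) = [1, 12, 2, 8, 4, 7, 6, 9, 3, 5, 10, 11, 0]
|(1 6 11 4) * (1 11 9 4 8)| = 6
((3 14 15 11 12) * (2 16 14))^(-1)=(2 3 12 11 15 14 16)=[0, 1, 3, 12, 4, 5, 6, 7, 8, 9, 10, 15, 11, 13, 16, 14, 2]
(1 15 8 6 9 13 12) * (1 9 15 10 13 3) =(1 10 13 12 9 3)(6 15 8) =[0, 10, 2, 1, 4, 5, 15, 7, 6, 3, 13, 11, 9, 12, 14, 8]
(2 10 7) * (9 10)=(2 9 10 7)=[0, 1, 9, 3, 4, 5, 6, 2, 8, 10, 7]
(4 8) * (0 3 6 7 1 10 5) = [3, 10, 2, 6, 8, 0, 7, 1, 4, 9, 5] = (0 3 6 7 1 10 5)(4 8)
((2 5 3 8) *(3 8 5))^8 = (8) = [0, 1, 2, 3, 4, 5, 6, 7, 8]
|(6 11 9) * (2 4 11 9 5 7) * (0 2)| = |(0 2 4 11 5 7)(6 9)| = 6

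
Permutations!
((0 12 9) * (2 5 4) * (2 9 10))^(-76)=(0 12 10 2 5 4 9)=[12, 1, 5, 3, 9, 4, 6, 7, 8, 0, 2, 11, 10]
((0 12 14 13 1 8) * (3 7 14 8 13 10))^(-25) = (0 8 12)(1 13)(3 10 14 7) = [8, 13, 2, 10, 4, 5, 6, 3, 12, 9, 14, 11, 0, 1, 7]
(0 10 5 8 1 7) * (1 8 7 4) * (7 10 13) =[13, 4, 2, 3, 1, 10, 6, 0, 8, 9, 5, 11, 12, 7] =(0 13 7)(1 4)(5 10)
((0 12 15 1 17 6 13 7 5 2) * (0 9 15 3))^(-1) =(0 3 12)(1 15 9 2 5 7 13 6 17) =[3, 15, 5, 12, 4, 7, 17, 13, 8, 2, 10, 11, 0, 6, 14, 9, 16, 1]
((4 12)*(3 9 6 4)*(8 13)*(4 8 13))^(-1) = (13)(3 12 4 8 6 9) = [0, 1, 2, 12, 8, 5, 9, 7, 6, 3, 10, 11, 4, 13]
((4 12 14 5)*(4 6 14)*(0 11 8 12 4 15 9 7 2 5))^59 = [15, 1, 0, 3, 4, 11, 8, 14, 7, 6, 10, 9, 2, 13, 12, 5] = (0 15 5 11 9 6 8 7 14 12 2)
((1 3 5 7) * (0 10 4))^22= [10, 5, 2, 7, 0, 1, 6, 3, 8, 9, 4]= (0 10 4)(1 5)(3 7)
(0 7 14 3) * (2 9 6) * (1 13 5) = (0 7 14 3)(1 13 5)(2 9 6) = [7, 13, 9, 0, 4, 1, 2, 14, 8, 6, 10, 11, 12, 5, 3]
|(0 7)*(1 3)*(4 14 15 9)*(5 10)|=4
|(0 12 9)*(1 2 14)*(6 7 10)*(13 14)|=|(0 12 9)(1 2 13 14)(6 7 10)|=12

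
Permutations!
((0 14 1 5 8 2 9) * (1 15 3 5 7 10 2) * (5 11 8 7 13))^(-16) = (0 10 13 11 14 2 5 8 15 9 7 1 3) = [10, 3, 5, 0, 4, 8, 6, 1, 15, 7, 13, 14, 12, 11, 2, 9]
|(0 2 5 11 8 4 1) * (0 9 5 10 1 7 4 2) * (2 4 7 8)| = 6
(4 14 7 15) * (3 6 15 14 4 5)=(3 6 15 5)(7 14)=[0, 1, 2, 6, 4, 3, 15, 14, 8, 9, 10, 11, 12, 13, 7, 5]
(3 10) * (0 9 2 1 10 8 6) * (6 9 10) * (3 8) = (0 10 8 9 2 1 6) = [10, 6, 1, 3, 4, 5, 0, 7, 9, 2, 8]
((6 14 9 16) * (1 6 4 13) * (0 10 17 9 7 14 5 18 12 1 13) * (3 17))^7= (1 5 12 6 18)(7 14)= [0, 5, 2, 3, 4, 12, 18, 14, 8, 9, 10, 11, 6, 13, 7, 15, 16, 17, 1]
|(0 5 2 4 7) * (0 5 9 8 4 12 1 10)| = 10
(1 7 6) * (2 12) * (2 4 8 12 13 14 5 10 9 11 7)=(1 2 13 14 5 10 9 11 7 6)(4 8 12)=[0, 2, 13, 3, 8, 10, 1, 6, 12, 11, 9, 7, 4, 14, 5]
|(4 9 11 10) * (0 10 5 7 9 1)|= 4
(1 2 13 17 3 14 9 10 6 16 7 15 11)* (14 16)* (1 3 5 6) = [0, 2, 13, 16, 4, 6, 14, 15, 8, 10, 1, 3, 12, 17, 9, 11, 7, 5] = (1 2 13 17 5 6 14 9 10)(3 16 7 15 11)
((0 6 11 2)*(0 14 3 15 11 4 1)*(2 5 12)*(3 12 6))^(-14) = [15, 3, 14, 11, 0, 4, 1, 7, 8, 9, 10, 6, 2, 13, 12, 5] = (0 15 5 4)(1 3 11 6)(2 14 12)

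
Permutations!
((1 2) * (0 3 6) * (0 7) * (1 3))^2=(0 2 6)(1 3 7)=[2, 3, 6, 7, 4, 5, 0, 1]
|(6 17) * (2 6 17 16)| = 3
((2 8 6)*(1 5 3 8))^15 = [0, 8, 3, 2, 4, 6, 5, 7, 1] = (1 8)(2 3)(5 6)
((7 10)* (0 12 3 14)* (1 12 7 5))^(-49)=(0 14 3 12 1 5 10 7)=[14, 5, 2, 12, 4, 10, 6, 0, 8, 9, 7, 11, 1, 13, 3]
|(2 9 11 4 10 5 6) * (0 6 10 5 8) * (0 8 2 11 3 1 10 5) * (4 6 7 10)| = 8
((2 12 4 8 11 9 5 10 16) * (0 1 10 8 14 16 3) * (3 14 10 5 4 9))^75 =(0 8)(1 11)(2 14 4 12 16 10 9)(3 5) =[8, 11, 14, 5, 12, 3, 6, 7, 0, 2, 9, 1, 16, 13, 4, 15, 10]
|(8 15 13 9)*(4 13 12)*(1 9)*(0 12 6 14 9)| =5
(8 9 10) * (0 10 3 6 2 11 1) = (0 10 8 9 3 6 2 11 1) = [10, 0, 11, 6, 4, 5, 2, 7, 9, 3, 8, 1]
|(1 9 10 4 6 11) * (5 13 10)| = |(1 9 5 13 10 4 6 11)| = 8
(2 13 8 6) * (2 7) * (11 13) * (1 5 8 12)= [0, 5, 11, 3, 4, 8, 7, 2, 6, 9, 10, 13, 1, 12]= (1 5 8 6 7 2 11 13 12)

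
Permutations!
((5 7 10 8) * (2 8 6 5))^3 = (2 8)(5 6 10 7) = [0, 1, 8, 3, 4, 6, 10, 5, 2, 9, 7]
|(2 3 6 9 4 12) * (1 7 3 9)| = 4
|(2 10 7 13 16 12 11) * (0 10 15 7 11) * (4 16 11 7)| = |(0 10 7 13 11 2 15 4 16 12)| = 10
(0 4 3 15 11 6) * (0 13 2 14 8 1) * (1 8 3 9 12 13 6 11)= (0 4 9 12 13 2 14 3 15 1)= [4, 0, 14, 15, 9, 5, 6, 7, 8, 12, 10, 11, 13, 2, 3, 1]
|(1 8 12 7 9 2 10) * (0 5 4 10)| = |(0 5 4 10 1 8 12 7 9 2)| = 10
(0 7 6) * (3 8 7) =(0 3 8 7 6) =[3, 1, 2, 8, 4, 5, 0, 6, 7]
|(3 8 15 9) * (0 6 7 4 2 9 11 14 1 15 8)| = |(0 6 7 4 2 9 3)(1 15 11 14)| = 28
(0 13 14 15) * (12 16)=(0 13 14 15)(12 16)=[13, 1, 2, 3, 4, 5, 6, 7, 8, 9, 10, 11, 16, 14, 15, 0, 12]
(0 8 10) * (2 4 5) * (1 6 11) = (0 8 10)(1 6 11)(2 4 5) = [8, 6, 4, 3, 5, 2, 11, 7, 10, 9, 0, 1]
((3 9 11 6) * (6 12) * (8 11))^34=(3 12 8)(6 11 9)=[0, 1, 2, 12, 4, 5, 11, 7, 3, 6, 10, 9, 8]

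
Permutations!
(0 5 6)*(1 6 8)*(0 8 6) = (0 5 6 8 1) = [5, 0, 2, 3, 4, 6, 8, 7, 1]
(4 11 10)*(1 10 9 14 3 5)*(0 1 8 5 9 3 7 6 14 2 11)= [1, 10, 11, 9, 0, 8, 14, 6, 5, 2, 4, 3, 12, 13, 7]= (0 1 10 4)(2 11 3 9)(5 8)(6 14 7)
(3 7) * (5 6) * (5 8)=(3 7)(5 6 8)=[0, 1, 2, 7, 4, 6, 8, 3, 5]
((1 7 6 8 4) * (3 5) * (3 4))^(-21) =(8) =[0, 1, 2, 3, 4, 5, 6, 7, 8]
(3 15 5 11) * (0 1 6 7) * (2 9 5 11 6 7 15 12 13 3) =(0 1 7)(2 9 5 6 15 11)(3 12 13) =[1, 7, 9, 12, 4, 6, 15, 0, 8, 5, 10, 2, 13, 3, 14, 11]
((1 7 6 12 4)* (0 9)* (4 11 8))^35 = (12)(0 9) = [9, 1, 2, 3, 4, 5, 6, 7, 8, 0, 10, 11, 12]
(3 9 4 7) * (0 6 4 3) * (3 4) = (0 6 3 9 4 7) = [6, 1, 2, 9, 7, 5, 3, 0, 8, 4]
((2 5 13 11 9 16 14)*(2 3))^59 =(2 11 14 5 9 3 13 16) =[0, 1, 11, 13, 4, 9, 6, 7, 8, 3, 10, 14, 12, 16, 5, 15, 2]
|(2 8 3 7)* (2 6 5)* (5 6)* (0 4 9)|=|(0 4 9)(2 8 3 7 5)|=15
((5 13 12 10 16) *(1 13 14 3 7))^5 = (1 5 13 14 12 3 10 7 16) = [0, 5, 2, 10, 4, 13, 6, 16, 8, 9, 7, 11, 3, 14, 12, 15, 1]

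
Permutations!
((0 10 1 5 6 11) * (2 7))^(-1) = (0 11 6 5 1 10)(2 7) = [11, 10, 7, 3, 4, 1, 5, 2, 8, 9, 0, 6]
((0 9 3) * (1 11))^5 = [3, 11, 2, 9, 4, 5, 6, 7, 8, 0, 10, 1] = (0 3 9)(1 11)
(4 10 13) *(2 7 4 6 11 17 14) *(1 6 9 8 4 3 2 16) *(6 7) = (1 7 3 2 6 11 17 14 16)(4 10 13 9 8) = [0, 7, 6, 2, 10, 5, 11, 3, 4, 8, 13, 17, 12, 9, 16, 15, 1, 14]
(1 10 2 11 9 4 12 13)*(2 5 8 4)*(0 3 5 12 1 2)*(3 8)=(0 8 4 1 10 12 13 2 11 9)(3 5)=[8, 10, 11, 5, 1, 3, 6, 7, 4, 0, 12, 9, 13, 2]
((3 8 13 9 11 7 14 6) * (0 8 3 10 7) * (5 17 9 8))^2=(0 17 11 5 9)(6 7)(10 14)=[17, 1, 2, 3, 4, 9, 7, 6, 8, 0, 14, 5, 12, 13, 10, 15, 16, 11]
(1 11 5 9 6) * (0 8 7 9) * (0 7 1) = (0 8 1 11 5 7 9 6) = [8, 11, 2, 3, 4, 7, 0, 9, 1, 6, 10, 5]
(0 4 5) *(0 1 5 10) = [4, 5, 2, 3, 10, 1, 6, 7, 8, 9, 0] = (0 4 10)(1 5)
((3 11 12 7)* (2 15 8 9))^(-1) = (2 9 8 15)(3 7 12 11) = [0, 1, 9, 7, 4, 5, 6, 12, 15, 8, 10, 3, 11, 13, 14, 2]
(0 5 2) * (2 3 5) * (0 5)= (0 2 5 3)= [2, 1, 5, 0, 4, 3]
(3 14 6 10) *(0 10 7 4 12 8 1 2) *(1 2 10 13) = (0 13 1 10 3 14 6 7 4 12 8 2) = [13, 10, 0, 14, 12, 5, 7, 4, 2, 9, 3, 11, 8, 1, 6]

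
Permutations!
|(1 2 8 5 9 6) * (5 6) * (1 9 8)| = |(1 2)(5 8 6 9)| = 4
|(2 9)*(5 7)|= 2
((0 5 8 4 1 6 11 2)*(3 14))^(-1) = (0 2 11 6 1 4 8 5)(3 14) = [2, 4, 11, 14, 8, 0, 1, 7, 5, 9, 10, 6, 12, 13, 3]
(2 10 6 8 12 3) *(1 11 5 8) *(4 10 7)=(1 11 5 8 12 3 2 7 4 10 6)=[0, 11, 7, 2, 10, 8, 1, 4, 12, 9, 6, 5, 3]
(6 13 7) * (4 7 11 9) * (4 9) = [0, 1, 2, 3, 7, 5, 13, 6, 8, 9, 10, 4, 12, 11] = (4 7 6 13 11)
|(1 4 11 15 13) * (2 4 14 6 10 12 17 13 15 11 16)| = |(1 14 6 10 12 17 13)(2 4 16)| = 21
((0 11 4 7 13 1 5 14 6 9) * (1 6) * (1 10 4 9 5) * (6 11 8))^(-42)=(0 6 14 4 13 9 8 5 10 7 11)=[6, 1, 2, 3, 13, 10, 14, 11, 5, 8, 7, 0, 12, 9, 4]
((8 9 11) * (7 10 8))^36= (7 10 8 9 11)= [0, 1, 2, 3, 4, 5, 6, 10, 9, 11, 8, 7]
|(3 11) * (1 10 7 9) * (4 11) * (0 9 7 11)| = 7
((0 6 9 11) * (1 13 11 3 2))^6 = (0 13 2 9)(1 3 6 11) = [13, 3, 9, 6, 4, 5, 11, 7, 8, 0, 10, 1, 12, 2]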